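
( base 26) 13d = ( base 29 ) QD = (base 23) 1a8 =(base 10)767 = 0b1011111111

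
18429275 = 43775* 421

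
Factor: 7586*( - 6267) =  - 47541462 = - 2^1*3^1*2089^1 * 3793^1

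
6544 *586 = 3834784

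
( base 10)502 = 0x1F6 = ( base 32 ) FM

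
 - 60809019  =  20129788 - 80938807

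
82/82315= 82/82315=   0.00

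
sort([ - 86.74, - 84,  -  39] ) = [-86.74,  -  84,  -  39 ]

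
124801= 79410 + 45391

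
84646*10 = 846460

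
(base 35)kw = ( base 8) 1334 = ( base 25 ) 147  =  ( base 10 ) 732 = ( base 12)510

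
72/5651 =72/5651 =0.01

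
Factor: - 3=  - 3^1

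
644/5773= 28/251 = 0.11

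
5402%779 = 728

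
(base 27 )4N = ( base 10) 131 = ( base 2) 10000011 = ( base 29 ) 4F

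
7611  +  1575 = 9186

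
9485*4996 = 47387060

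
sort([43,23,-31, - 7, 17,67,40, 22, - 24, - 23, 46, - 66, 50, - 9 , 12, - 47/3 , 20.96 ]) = [ - 66, - 31,  -  24,  -  23,  -  47/3, - 9, -7, 12, 17,20.96, 22, 23, 40, 43, 46, 50, 67 ]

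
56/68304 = 7/8538=0.00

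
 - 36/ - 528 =3/44 = 0.07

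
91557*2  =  183114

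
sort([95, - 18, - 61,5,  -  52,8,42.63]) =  [ - 61, - 52,  -  18,5 , 8,42.63,95 ] 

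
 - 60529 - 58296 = -118825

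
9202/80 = 4601/40 = 115.03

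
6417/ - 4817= - 2 + 3217/4817 = - 1.33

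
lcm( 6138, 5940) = 184140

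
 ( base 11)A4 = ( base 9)136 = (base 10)114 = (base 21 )59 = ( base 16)72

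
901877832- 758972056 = 142905776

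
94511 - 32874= 61637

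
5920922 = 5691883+229039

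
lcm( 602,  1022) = 43946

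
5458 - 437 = 5021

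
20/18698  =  10/9349 = 0.00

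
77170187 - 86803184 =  - 9632997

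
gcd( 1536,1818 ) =6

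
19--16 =35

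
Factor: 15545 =5^1 * 3109^1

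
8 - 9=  - 1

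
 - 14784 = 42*(-352)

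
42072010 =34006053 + 8065957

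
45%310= 45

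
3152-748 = 2404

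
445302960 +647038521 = 1092341481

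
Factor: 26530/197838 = 3^( - 2)*5^1 * 7^1 *29^( - 1) = 35/261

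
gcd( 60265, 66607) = 1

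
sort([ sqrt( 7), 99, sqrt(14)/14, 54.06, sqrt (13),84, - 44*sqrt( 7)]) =[ - 44*sqrt( 7), sqrt( 14)/14,  sqrt(7),sqrt(13),  54.06,84  ,  99 ] 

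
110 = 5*22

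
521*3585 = 1867785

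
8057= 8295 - 238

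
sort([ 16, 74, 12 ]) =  [12, 16 , 74]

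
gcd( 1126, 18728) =2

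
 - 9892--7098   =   -2794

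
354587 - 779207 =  - 424620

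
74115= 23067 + 51048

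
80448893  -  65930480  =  14518413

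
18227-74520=- 56293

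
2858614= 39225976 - 36367362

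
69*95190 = 6568110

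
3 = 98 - 95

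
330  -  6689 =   -  6359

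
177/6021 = 59/2007= 0.03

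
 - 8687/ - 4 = 2171 + 3/4 = 2171.75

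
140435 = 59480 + 80955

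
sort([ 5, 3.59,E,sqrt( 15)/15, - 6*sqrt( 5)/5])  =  [ - 6*sqrt( 5 )/5,sqrt( 15)/15,  E,3.59,5]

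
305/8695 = 61/1739=0.04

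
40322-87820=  -47498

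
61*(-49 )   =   - 2989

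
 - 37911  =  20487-58398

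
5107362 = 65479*78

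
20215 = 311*65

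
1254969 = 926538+328431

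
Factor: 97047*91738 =2^1*3^2 * 41^1 * 263^1*45869^1 = 8902897686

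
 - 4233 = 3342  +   - 7575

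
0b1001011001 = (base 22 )157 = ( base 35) h6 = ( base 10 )601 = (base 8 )1131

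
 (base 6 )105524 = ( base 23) H2D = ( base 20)12CC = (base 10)9052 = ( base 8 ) 21534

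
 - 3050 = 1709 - 4759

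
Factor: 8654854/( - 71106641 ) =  - 2^1*13^1*23^1 * 41^1*353^1*71106641^( - 1)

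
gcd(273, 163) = 1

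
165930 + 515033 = 680963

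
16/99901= 16/99901  =  0.00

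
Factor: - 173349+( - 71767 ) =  - 245116 = -2^2*233^1*263^1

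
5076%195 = 6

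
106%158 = 106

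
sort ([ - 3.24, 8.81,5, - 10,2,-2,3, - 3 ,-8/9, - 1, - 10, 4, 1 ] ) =[ - 10,- 10, - 3.24 , - 3,-2,- 1,-8/9, 1,2 , 3 , 4, 5,8.81 ] 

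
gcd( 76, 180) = 4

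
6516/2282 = 2 + 976/1141=2.86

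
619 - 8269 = -7650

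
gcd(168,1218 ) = 42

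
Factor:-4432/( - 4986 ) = 2^3*3^(-2 ) = 8/9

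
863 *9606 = 8289978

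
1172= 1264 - 92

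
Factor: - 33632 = -2^5*1051^1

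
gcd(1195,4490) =5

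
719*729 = 524151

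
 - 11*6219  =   -68409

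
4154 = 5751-1597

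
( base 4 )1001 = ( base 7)122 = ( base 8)101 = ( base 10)65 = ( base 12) 55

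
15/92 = 15/92 = 0.16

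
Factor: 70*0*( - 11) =0 = 0^1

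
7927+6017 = 13944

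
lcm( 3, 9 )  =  9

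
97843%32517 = 292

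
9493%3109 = 166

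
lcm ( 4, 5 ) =20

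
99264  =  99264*1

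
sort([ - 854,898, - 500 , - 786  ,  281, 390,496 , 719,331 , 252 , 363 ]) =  [-854, - 786, - 500, 252,281  ,  331 , 363 , 390, 496,  719, 898 ] 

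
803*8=6424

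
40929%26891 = 14038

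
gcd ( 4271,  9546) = 1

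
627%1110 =627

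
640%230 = 180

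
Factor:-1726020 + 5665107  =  3^1  *17^1 * 77237^1 =3939087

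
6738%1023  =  600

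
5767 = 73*79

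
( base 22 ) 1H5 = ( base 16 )35F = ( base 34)PD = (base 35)ON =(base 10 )863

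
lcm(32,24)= 96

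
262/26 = 131/13= 10.08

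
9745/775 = 12+89/155 = 12.57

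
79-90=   -  11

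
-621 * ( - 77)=47817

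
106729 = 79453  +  27276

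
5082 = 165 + 4917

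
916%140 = 76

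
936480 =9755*96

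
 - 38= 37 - 75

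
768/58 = 384/29 = 13.24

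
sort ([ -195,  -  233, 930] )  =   [- 233, - 195, 930] 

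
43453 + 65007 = 108460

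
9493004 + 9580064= 19073068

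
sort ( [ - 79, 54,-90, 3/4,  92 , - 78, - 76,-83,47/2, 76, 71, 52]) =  [ - 90, - 83, - 79, - 78,-76,3/4,47/2,52, 54, 71,  76, 92 ] 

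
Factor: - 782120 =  - 2^3*5^1*19553^1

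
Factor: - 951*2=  - 2^1*3^1 * 317^1= -1902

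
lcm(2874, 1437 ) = 2874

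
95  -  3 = 92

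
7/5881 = 7/5881 = 0.00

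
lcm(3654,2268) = 65772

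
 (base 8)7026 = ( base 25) 5J6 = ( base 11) 2789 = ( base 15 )1106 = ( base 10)3606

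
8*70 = 560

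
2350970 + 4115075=6466045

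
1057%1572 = 1057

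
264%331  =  264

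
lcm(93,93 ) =93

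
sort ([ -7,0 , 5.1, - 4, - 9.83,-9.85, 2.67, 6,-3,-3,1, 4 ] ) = [ - 9.85,-9.83, - 7, - 4 , - 3 , - 3, 0, 1, 2.67,4,  5.1,6 ]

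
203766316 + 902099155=1105865471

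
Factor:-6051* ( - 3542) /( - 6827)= - 2^1 * 3^1*7^1* 11^1*23^1*2017^1 *6827^ (- 1)=- 21432642/6827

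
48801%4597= 2831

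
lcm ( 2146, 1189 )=87986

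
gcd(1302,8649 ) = 93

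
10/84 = 5/42 = 0.12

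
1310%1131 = 179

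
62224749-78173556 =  - 15948807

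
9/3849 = 3/1283 = 0.00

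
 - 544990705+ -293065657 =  - 838056362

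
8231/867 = 8231/867 = 9.49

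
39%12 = 3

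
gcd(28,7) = 7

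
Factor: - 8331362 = - 2^1 * 13^2 *157^2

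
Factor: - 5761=- 7^1*823^1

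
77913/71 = 77913/71 = 1097.37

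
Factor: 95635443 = 3^1*31878481^1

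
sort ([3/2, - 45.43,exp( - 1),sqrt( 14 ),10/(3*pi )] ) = [ - 45.43,exp( -1),10/(3 * pi ), 3/2,sqrt(14)]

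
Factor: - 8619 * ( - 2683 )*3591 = 83041074207 = 3^4*7^1*13^2*17^1* 19^1*2683^1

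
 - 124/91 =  - 124/91= - 1.36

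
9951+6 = 9957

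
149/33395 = 149/33395 = 0.00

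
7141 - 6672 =469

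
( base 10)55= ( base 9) 61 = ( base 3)2001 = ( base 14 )3D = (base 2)110111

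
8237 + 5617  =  13854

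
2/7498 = 1/3749=0.00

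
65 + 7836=7901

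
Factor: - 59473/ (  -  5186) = 2^( - 1) * 2593^( - 1)*59473^1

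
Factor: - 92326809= - 3^1 * 30775603^1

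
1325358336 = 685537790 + 639820546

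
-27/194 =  - 1 +167/194 = - 0.14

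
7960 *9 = 71640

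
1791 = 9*199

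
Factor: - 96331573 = -13^1*79^1*97^1*967^1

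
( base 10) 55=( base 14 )3d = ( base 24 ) 27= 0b110111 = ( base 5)210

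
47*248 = 11656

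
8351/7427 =1 + 132/1061=1.12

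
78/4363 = 78/4363=   0.02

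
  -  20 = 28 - 48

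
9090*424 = 3854160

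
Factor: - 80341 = -80341^1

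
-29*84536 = -2451544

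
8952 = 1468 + 7484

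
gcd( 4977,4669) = 7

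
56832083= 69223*821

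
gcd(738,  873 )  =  9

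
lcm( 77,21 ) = 231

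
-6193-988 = -7181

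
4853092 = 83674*58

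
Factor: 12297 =3^1*4099^1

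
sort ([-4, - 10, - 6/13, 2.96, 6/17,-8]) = [ - 10, - 8, - 4, - 6/13, 6/17, 2.96]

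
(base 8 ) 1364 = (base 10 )756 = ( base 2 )1011110100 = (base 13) 462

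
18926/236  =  80 + 23/118 = 80.19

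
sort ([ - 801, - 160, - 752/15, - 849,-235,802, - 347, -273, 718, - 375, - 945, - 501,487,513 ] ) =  [ - 945, - 849, - 801, -501, - 375,- 347, - 273,- 235, - 160 , - 752/15,  487,513 , 718, 802]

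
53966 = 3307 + 50659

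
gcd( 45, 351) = 9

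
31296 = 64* 489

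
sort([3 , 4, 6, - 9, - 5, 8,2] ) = [-9,-5, 2, 3,4,6 , 8]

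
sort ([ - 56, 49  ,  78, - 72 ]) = [ - 72,- 56, 49,78]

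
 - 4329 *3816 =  - 16519464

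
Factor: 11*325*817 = 5^2 *11^1 * 13^1*19^1 *43^1 = 2920775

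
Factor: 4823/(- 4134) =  - 2^( - 1)*3^ ( - 1 )*7^1=- 7/6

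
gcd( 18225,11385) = 45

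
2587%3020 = 2587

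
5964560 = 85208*70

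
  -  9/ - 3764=9/3764=0.00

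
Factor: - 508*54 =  - 2^3*3^3 *127^1= - 27432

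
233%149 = 84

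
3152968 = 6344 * 497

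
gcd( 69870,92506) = 2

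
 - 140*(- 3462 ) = 484680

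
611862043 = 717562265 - 105700222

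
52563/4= 13140 +3/4 = 13140.75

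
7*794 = 5558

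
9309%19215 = 9309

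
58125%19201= 522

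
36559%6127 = 5924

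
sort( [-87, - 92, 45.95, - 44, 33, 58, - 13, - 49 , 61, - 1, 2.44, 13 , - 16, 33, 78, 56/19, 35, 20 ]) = [ - 92,  -  87, - 49, - 44, - 16, - 13,-1, 2.44,56/19,13,20,33, 33, 35, 45.95, 58 , 61, 78]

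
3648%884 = 112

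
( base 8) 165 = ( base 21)5C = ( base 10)117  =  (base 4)1311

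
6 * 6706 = 40236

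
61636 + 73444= 135080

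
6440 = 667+5773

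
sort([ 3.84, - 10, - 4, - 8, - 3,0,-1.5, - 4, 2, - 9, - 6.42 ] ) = [ -10,  -  9, - 8, - 6.42, - 4,- 4, - 3, - 1.5, 0, 2,3.84 ] 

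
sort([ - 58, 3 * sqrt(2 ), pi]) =[ - 58,pi, 3*sqrt( 2)]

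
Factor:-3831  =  - 3^1*1277^1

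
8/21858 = 4/10929 = 0.00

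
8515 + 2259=10774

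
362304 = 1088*333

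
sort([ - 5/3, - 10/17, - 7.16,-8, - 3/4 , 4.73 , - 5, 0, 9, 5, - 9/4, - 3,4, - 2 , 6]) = [ - 8,  -  7.16, - 5,-3, - 9/4, - 2,-5/3, - 3/4, - 10/17, 0, 4,4.73, 5,6,9 ] 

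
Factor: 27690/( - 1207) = -390/17=- 2^1 * 3^1*5^1 * 13^1*17^ ( - 1) 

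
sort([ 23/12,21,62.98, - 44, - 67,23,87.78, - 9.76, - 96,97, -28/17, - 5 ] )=[ - 96,-67, - 44 , - 9.76, - 5, - 28/17, 23/12,21,23,62.98, 87.78,97 ]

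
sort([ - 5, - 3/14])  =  [ - 5, - 3/14]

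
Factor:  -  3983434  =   - 2^1 * 7^1*13^1*43^1*509^1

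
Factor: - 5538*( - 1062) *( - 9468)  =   - 2^4* 3^5*13^1*59^1*71^1*263^1 = -55684678608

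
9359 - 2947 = 6412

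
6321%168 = 105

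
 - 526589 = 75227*(-7 )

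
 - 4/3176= - 1 + 793/794 = -  0.00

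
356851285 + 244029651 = 600880936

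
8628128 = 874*9872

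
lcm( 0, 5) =0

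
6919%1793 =1540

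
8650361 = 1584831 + 7065530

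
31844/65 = 31844/65 = 489.91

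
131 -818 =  - 687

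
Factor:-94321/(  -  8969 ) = 8969^(-1) * 94321^1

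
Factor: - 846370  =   - 2^1 * 5^1*7^1*107^1*113^1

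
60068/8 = 7508+1/2 = 7508.50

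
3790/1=3790 = 3790.00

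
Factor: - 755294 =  - 2^1*241^1*1567^1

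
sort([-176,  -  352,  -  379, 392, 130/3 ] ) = [  -  379 , - 352,-176, 130/3,392]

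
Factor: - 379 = -379^1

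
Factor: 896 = 2^7*7^1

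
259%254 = 5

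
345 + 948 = 1293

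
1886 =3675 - 1789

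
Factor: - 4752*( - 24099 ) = 2^4*3^4*11^1*29^1*277^1=114518448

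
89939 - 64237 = 25702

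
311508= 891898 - 580390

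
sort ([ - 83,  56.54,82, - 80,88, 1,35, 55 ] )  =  [ - 83, - 80,1, 35,55,56.54 , 82, 88]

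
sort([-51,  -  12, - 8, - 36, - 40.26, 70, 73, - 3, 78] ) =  [ - 51, - 40.26, - 36, - 12,  -  8,-3, 70, 73, 78] 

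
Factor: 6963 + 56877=2^5*3^1*5^1 *7^1*19^1 =63840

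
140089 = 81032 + 59057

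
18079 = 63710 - 45631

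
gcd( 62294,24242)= 2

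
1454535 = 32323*45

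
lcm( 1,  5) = 5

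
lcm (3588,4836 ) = 111228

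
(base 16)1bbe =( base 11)5377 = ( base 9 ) 10661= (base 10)7102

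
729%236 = 21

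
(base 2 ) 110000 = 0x30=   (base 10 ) 48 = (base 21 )26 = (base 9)53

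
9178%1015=43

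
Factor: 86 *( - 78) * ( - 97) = 2^2 * 3^1 * 13^1 * 43^1* 97^1= 650676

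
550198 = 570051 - 19853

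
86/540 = 43/270 = 0.16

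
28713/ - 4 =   -  7179 + 3/4 = - 7178.25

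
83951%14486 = 11521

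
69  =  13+56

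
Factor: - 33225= - 3^1*5^2 * 443^1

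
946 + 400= 1346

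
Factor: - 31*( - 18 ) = 558 =2^1 * 3^2*31^1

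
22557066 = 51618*437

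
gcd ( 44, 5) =1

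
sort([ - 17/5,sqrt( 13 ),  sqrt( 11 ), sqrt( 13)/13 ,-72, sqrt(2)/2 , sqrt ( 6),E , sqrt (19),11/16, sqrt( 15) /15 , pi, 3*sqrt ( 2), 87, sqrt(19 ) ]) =[ - 72 , - 17/5,sqrt( 15 ) /15,sqrt(13) /13,11/16, sqrt ( 2)/2, sqrt(6), E, pi,sqrt(11),  sqrt(13) , 3*sqrt(2),sqrt( 19), sqrt(19 ),87 ]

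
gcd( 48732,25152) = 1572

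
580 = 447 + 133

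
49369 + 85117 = 134486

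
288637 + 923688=1212325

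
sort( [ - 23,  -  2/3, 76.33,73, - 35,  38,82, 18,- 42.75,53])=[ - 42.75,-35, - 23 ,-2/3,18,38, 53,  73, 76.33,82 ]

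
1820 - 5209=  - 3389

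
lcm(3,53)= 159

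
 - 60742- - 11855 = - 48887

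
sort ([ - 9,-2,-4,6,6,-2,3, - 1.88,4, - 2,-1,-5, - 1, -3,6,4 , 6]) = [- 9,-5,  -  4,-3,-2,-2,  -  2,-1.88, - 1,-1, 3,4,4,6,  6,6,6]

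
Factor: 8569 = 11^1*19^1*41^1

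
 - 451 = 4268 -4719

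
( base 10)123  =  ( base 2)1111011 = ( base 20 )63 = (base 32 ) 3R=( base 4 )1323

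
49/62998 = 49/62998 = 0.00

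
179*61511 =11010469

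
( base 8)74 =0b111100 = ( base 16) 3C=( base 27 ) 26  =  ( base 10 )60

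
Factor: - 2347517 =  -1231^1*1907^1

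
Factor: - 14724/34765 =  - 36/85 = - 2^2*3^2*5^( - 1 )*17^(- 1) 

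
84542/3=84542/3  =  28180.67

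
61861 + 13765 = 75626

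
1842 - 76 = 1766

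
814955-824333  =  - 9378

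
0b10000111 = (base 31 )4B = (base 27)50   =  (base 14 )99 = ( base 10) 135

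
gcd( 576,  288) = 288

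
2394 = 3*798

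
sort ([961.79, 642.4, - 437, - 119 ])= [ - 437, - 119,642.4, 961.79]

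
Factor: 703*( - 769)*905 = -5^1*19^1 * 37^1*181^1 *769^1 = - 489249335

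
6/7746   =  1/1291=0.00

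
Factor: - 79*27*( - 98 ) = 2^1*3^3*7^2*79^1  =  209034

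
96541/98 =96541/98 = 985.11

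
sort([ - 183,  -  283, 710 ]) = [ - 283, - 183,  710]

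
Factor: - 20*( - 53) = 1060 = 2^2*5^1*53^1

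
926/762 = 463/381 = 1.22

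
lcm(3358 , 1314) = 30222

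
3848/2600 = 1 + 12/25  =  1.48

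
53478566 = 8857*6038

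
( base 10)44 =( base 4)230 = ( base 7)62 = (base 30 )1e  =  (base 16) 2C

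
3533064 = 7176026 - 3642962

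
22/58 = 11/29 = 0.38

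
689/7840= 689/7840 = 0.09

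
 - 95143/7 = - 13592 + 1/7= - 13591.86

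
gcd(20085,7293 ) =39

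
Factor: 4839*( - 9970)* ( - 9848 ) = 475115085840 = 2^4*3^1*5^1*997^1*1231^1*1613^1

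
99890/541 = 99890/541 = 184.64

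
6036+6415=12451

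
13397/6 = 13397/6 = 2232.83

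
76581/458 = 167+95/458  =  167.21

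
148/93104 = 37/23276 = 0.00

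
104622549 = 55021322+49601227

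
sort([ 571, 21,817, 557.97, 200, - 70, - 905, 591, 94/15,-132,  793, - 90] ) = [ - 905, - 132,  -  90,-70, 94/15, 21,200, 557.97 , 571, 591, 793,817 ]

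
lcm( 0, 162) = 0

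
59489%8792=6737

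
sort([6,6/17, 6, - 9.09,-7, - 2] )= [  -  9.09,-7, - 2,6/17,6,6 ] 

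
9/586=9/586 = 0.02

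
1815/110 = 33/2 = 16.50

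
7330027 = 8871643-1541616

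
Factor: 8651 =41^1 * 211^1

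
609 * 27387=16678683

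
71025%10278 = 9357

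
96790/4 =48395/2 = 24197.50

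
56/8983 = 56/8983  =  0.01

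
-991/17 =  - 59 + 12/17 =-58.29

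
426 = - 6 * (-71)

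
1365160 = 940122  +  425038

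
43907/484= 90 + 347/484 = 90.72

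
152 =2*76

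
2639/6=2639/6 = 439.83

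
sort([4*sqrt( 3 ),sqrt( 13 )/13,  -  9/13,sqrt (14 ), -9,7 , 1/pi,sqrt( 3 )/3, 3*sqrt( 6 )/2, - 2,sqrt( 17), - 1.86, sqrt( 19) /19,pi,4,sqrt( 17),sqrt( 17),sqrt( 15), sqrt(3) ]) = [ - 9, - 2,  -  1.86, - 9/13, sqrt( 19) /19,sqrt( 13)/13,  1/pi, sqrt (3 ) /3,sqrt( 3 ),  pi,3*sqrt(6)/2, sqrt( 14)  ,  sqrt( 15 ),4,sqrt(17) , sqrt( 17),sqrt( 17), 4 * sqrt( 3 ),7 ]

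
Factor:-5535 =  - 3^3 * 5^1*41^1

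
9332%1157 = 76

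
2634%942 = 750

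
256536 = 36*7126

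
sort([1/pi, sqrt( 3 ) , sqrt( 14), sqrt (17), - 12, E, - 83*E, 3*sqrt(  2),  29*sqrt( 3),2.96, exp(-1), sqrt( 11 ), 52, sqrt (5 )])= [ - 83*E, - 12, 1/pi, exp( - 1),sqrt( 3 ), sqrt (5),  E, 2.96, sqrt( 11 ), sqrt ( 14),sqrt( 17 ),3* sqrt( 2),29*sqrt (3), 52 ]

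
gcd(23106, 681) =3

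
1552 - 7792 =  - 6240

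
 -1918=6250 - 8168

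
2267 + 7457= 9724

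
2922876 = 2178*1342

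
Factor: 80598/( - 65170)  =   - 303/245 = - 3^1*5^( - 1)*7^( - 2)*101^1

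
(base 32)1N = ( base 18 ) 31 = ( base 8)67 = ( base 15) 3A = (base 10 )55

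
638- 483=155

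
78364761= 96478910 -18114149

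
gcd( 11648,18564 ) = 364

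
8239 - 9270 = -1031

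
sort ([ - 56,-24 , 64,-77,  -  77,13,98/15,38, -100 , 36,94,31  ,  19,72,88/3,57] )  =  [-100, - 77 ,- 77, - 56, - 24,98/15, 13,19,88/3, 31, 36,38,57,64,72,94]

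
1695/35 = 339/7 = 48.43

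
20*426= 8520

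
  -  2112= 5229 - 7341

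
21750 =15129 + 6621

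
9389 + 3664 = 13053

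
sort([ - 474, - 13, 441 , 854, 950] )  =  [  -  474, - 13,441,854 , 950]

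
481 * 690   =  331890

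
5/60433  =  5/60433 = 0.00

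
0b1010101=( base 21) 41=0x55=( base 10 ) 85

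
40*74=2960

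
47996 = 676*71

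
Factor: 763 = 7^1* 109^1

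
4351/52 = 83+35/52=83.67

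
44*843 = 37092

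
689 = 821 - 132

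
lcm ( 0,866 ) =0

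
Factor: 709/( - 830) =- 2^( - 1 )*5^( - 1)  *  83^(  -  1 )*709^1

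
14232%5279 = 3674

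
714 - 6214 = -5500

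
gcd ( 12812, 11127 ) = 1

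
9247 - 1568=7679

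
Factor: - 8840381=-11^2 * 73061^1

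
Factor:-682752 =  - 2^8*3^1*7^1*127^1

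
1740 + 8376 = 10116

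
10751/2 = 5375 + 1/2 = 5375.50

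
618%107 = 83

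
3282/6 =547  =  547.00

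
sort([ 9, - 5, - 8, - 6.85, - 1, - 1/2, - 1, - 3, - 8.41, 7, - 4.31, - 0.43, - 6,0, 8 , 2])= [ - 8.41, - 8, - 6.85, - 6, - 5 , - 4.31, - 3, -1, - 1, - 1/2, - 0.43, 0, 2, 7, 8, 9 ]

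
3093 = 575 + 2518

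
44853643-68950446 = -24096803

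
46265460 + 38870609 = 85136069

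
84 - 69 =15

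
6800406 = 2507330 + 4293076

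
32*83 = 2656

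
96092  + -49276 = 46816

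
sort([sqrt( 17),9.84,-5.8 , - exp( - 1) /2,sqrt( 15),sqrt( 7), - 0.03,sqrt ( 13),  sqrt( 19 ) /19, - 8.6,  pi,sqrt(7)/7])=[ - 8.6, - 5.8, - exp( - 1 )/2 , - 0.03 , sqrt( 19 )/19, sqrt( 7 )/7, sqrt (7),pi, sqrt( 13), sqrt( 15 ),  sqrt(17 ),9.84 ]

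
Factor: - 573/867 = - 191/289=- 17^(  -  2)*191^1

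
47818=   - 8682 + 56500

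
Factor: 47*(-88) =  - 4136 = - 2^3*11^1*47^1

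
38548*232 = 8943136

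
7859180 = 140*56137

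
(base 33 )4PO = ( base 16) 1455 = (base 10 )5205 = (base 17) 1103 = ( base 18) g13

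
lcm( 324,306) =5508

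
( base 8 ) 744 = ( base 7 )1261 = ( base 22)100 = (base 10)484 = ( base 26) ig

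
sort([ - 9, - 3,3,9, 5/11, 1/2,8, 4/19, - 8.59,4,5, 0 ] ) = [-9, - 8.59, - 3,  0,4/19 , 5/11,1/2,3,4 , 5,  8,9] 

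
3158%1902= 1256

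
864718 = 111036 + 753682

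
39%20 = 19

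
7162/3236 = 2 + 345/1618 = 2.21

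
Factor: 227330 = 2^1*5^1*127^1*179^1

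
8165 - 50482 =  - 42317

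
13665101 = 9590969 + 4074132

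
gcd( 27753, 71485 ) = 841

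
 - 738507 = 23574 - 762081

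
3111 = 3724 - 613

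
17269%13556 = 3713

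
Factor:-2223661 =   -  11^1*31^1*6521^1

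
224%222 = 2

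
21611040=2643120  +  18967920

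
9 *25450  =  229050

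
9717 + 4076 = 13793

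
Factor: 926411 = 926411^1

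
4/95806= 2/47903 = 0.00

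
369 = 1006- 637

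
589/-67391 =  -589/67391 = - 0.01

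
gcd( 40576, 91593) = 1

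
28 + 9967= 9995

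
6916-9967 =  - 3051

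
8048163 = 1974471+6073692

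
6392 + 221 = 6613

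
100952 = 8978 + 91974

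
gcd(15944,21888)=8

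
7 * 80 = 560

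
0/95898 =0 = 0.00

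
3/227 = 3/227=0.01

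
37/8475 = 37/8475= 0.00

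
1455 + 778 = 2233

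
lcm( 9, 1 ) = 9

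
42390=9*4710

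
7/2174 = 7/2174  =  0.00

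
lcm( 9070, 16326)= 81630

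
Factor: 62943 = 3^1*20981^1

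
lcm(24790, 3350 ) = 123950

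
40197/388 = 103 + 233/388 = 103.60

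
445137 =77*5781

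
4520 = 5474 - 954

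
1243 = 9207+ - 7964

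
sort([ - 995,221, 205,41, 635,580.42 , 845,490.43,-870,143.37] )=[ - 995, - 870,41,143.37,205,221, 490.43,580.42,  635, 845]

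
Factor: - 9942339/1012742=-2^(- 1)*3^1*11^1 * 19^1*101^1*157^1*173^( -1 )*2927^ (  -  1)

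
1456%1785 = 1456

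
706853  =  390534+316319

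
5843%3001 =2842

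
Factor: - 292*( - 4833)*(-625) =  - 882022500 = -2^2*3^3*5^4*73^1*179^1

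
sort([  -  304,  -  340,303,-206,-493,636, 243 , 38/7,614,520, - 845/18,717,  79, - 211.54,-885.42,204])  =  [  -  885.42, - 493, - 340, - 304,-211.54,-206, - 845/18,38/7,79, 204,243,303,520,614, 636,717 ]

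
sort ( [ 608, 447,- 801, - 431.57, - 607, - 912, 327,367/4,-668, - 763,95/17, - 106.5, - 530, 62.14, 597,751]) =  [ - 912 , - 801,  -  763, - 668 , - 607,-530, - 431.57 , - 106.5, 95/17, 62.14, 367/4,327,447,597,  608, 751] 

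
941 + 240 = 1181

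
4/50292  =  1/12573 = 0.00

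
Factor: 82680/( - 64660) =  - 78/61 = - 2^1 *3^1 * 13^1*61^(  -  1) 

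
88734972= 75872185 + 12862787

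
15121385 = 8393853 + 6727532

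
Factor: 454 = 2^1*227^1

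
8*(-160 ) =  - 1280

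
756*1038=784728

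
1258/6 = 209 + 2/3 = 209.67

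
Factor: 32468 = 2^2*8117^1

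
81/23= 81/23 =3.52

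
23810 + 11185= 34995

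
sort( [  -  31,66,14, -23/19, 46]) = [ -31,  -  23/19, 14, 46, 66 ] 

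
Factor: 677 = 677^1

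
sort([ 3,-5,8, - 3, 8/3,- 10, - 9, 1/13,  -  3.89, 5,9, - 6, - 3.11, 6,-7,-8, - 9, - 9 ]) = [  -  10, - 9,  -  9,-9, - 8, - 7,-6 , - 5,  -  3.89,-3.11, - 3,1/13,8/3, 3, 5, 6,8, 9 ]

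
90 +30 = 120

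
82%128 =82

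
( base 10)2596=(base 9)3504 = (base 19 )73c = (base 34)28c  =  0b101000100100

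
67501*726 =49005726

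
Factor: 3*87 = 261= 3^2*29^1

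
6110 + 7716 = 13826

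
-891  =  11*(-81)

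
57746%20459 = 16828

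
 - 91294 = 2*( - 45647 ) 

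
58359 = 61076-2717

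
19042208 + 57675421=76717629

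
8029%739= 639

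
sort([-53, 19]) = [ - 53, 19 ] 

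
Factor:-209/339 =-3^( - 1)*11^1*19^1 * 113^( -1) 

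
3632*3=10896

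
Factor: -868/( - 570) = 434/285 =2^1*3^( - 1) * 5^( - 1 ) * 7^1  *19^(  -  1 )*31^1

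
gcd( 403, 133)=1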